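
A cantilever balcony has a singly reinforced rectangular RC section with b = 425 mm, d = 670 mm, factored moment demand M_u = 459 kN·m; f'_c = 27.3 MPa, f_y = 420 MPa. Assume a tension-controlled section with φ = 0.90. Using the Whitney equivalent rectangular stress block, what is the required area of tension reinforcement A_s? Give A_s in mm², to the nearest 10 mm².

A_s ≈ 1930 mm²

M_n = M_u/φ = 459/0.90 = 510 kN·m.
With M_n = 0.85 f'_c a b (d − a/2), solve the quadratic for a:
a = d − √(d² − 2M_n/(0.85 f'_c b)) = 670 − √(670² − 2 × 510×10⁶/(0.85 × 27.3 × 425)) = 82.23 mm.
A_s = 0.85 f'_c a b / f_y = 0.85 × 27.3 × 82.23 × 425 / 420 = 1930.9 mm².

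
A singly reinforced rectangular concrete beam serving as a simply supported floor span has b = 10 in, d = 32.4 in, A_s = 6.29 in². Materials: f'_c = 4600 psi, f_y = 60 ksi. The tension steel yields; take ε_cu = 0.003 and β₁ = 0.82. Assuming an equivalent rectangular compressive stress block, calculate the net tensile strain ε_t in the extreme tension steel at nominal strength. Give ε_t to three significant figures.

ε_t ≈ 0.00526

a = A_s f_y/(0.85 f'_c b) = 9.652 in.
β₁ = 0.82, so c = a/β₁ = 9.652/0.82 = 11.771 in.
From the linear strain diagram with ε_cu = 0.003: ε_t = 0.003 (d − c)/c = 0.003 × (32.4 − 11.771)/11.771 = 0.00526.
Since ε_t ≥ 0.005, the section is tension-controlled.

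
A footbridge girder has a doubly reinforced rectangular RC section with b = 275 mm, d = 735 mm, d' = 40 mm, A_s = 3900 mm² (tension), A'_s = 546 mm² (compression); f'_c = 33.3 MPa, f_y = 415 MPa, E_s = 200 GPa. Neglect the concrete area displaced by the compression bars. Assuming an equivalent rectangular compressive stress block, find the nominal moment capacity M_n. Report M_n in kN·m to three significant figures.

Assume both tension and compression steel yield.
Net tension couple steel: A_s − A'_s = 3354 mm².
a = (A_s − A'_s) f_y / (0.85 f'_c b) = 1391910/(0.85 × 33.3 × 275) = 178.82 mm.
c = a/β₁ = 178.82/0.812 = 220.22 mm; ε'_s = 0.003(c − d')/c = 0.0025 ≥ f_y/E_s = 0.0021, so compression steel does yield.
M_n = (A_s − A'_s) f_y (d − a/2) + A'_s f_y (d − d') = [1391910 × (735 − 89.41) + 226590 × (735 − 40)] × 10⁻⁶ = 898.60 + 157.48 = 1056.08 kN·m.

M_n ≈ 1060 kN·m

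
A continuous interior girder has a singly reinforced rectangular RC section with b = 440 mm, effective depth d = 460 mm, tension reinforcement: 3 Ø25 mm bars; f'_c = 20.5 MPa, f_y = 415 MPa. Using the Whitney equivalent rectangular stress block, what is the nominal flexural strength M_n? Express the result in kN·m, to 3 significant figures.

A_s = 3 × 491 = 1473 mm².
T = A_s f_y = 1473 × 415 = 611295 N = 611.295 kN.
From C = T: a = T/(0.85 f'_c b) = 611295/(0.85 × 20.5 × 440) = 79.73 mm.
M_n = T(d − a/2) = 611.295 kN × (460 − 39.865) mm = 256.83 kN·m.

M_n ≈ 257 kN·m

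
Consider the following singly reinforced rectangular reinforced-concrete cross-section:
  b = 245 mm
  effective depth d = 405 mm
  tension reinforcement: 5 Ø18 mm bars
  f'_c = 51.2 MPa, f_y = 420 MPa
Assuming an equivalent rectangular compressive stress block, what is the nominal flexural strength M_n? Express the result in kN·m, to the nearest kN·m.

M_n ≈ 203 kN·m

A_s = 5 × 254 = 1270 mm².
T = A_s f_y = 1270 × 420 = 533400 N = 533.4 kN.
From C = T: a = T/(0.85 f'_c b) = 533400/(0.85 × 51.2 × 245) = 50.03 mm.
M_n = T(d − a/2) = 533.4 kN × (405 − 25.015) mm = 202.68 kN·m.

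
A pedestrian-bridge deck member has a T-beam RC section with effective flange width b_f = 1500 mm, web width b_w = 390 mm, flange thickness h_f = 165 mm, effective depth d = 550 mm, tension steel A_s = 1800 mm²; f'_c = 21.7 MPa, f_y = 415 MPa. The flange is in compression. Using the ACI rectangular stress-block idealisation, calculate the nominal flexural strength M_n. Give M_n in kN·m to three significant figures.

Tension: T = A_s f_y = 1800 × 415 = 747000 N.
Try a within the flange: a = T/(0.85 f'_c b_f) = 747000/(0.85 × 21.7 × 1500) = 27.00 mm.
Since a = 27.00 ≤ h_f = 165 mm, the stress block lies entirely in the flange; analyse as a rectangular beam of width b_f.
M_n = T(d − a/2) = 747000 × (550 − 13.5) = 400.77 × 10⁶ N·mm.
M_n = 400.77 kN·m.

M_n ≈ 401 kN·m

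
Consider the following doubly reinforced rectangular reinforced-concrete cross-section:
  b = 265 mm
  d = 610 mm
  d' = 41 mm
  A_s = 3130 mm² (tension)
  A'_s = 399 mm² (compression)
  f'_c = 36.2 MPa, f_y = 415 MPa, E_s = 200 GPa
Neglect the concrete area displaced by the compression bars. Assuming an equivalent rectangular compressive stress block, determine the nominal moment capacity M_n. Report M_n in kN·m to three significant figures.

Assume both tension and compression steel yield.
Net tension couple steel: A_s − A'_s = 2731 mm².
a = (A_s − A'_s) f_y / (0.85 f'_c b) = 1133365/(0.85 × 36.2 × 265) = 138.99 mm.
c = a/β₁ = 138.99/0.791 = 175.71 mm; ε'_s = 0.003(c − d')/c = 0.0023 ≥ f_y/E_s = 0.0021, so compression steel does yield.
M_n = (A_s − A'_s) f_y (d − a/2) + A'_s f_y (d − d') = [1133365 × (610 − 69.495) + 165585 × (610 − 41)] × 10⁻⁶ = 612.59 + 94.22 = 706.81 kN·m.

M_n ≈ 707 kN·m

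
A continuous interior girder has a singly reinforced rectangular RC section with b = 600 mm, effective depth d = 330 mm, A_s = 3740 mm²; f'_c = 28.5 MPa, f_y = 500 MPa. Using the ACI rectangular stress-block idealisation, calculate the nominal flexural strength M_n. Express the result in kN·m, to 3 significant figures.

M_n ≈ 497 kN·m

T = A_s f_y = 3740 × 500 = 1870000 N = 1870 kN.
From C = T: a = T/(0.85 f'_c b) = 1870000/(0.85 × 28.5 × 600) = 128.65 mm.
M_n = T(d − a/2) = 1870 kN × (330 − 64.325) mm = 496.81 kN·m.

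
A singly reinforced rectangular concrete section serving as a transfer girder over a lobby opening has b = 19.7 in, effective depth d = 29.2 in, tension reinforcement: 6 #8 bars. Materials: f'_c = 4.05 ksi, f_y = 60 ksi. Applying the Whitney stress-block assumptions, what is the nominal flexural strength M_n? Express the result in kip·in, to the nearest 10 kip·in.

A_s = 6 × 0.79 = 4.74 in².
T = A_s f_y = 4.74 × 60 = 284.4 kips.
a = T/(0.85 f'_c b) = 284.4/(0.85 × 4.05 × 19.7) = 4.194 in.
M_n = T(d − a/2) = 284.4 × (29.2 − 2.097) = 7708.1 kip·in.

M_n ≈ 7710 kip·in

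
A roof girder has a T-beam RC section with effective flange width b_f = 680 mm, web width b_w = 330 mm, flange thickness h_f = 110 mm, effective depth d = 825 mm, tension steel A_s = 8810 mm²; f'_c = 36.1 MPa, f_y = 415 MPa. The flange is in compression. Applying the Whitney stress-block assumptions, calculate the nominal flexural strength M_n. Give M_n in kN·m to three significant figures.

Tension: T = A_s f_y = 8810 × 415 = 3656150 N.
Try a within the flange: a = T/(0.85 f'_c b_f) = 3656150/(0.85 × 36.1 × 680) = 175.22 mm.
a = 175.22 > h_f = 110 mm: the block extends into the web. Split into flange-overhang and web parts.
C_f = 0.85 f'_c (b_f − b_w) h_f = 0.85 × 36.1 × (680 − 330) × 110 = 1181373 N.
Remaining web compression depth: a_w = (T − C_f)/(0.85 f'_c b_w) = (3656150 − 1181373)/(0.85 × 36.1 × 330) = 244.40 mm.
M_n = C_f(d − h_f/2) + (T − C_f)(d − a_w/2) = 1181373 × (825 − 55) + 2474777 × (825 − 122.2) = 909.66 + 1739.27 = 2648.93 × 10⁶ N·mm.
M_n = 2648.93 kN·m.

M_n ≈ 2650 kN·m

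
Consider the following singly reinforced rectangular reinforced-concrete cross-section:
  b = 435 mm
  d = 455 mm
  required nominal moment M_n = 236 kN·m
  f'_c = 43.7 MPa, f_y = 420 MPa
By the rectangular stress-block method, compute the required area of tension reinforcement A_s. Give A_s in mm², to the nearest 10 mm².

With M_n = 0.85 f'_c a b (d − a/2), solve the quadratic for a:
a = d − √(d² − 2M_n/(0.85 f'_c b)) = 455 − √(455² − 2 × 236×10⁶/(0.85 × 43.7 × 435)) = 33.32 mm.
A_s = 0.85 f'_c a b / f_y = 0.85 × 43.7 × 33.32 × 435 / 420 = 1281.9 mm².

A_s ≈ 1280 mm²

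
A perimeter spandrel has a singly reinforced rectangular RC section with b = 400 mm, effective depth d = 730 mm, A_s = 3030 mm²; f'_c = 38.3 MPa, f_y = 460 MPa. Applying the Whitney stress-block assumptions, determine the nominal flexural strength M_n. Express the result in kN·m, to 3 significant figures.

T = A_s f_y = 3030 × 460 = 1393800 N = 1393.8 kN.
From C = T: a = T/(0.85 f'_c b) = 1393800/(0.85 × 38.3 × 400) = 107.03 mm.
M_n = T(d − a/2) = 1393.8 kN × (730 − 53.515) mm = 942.88 kN·m.

M_n ≈ 943 kN·m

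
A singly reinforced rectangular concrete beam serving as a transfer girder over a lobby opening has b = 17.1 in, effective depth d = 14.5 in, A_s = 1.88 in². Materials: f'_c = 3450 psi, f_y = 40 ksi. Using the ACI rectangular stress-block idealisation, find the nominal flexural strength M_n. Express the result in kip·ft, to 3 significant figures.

T = A_s f_y = 1.88 × 40 = 75.2 kips.
a = T/(0.85 f'_c b) = 75.2/(0.85 × 3.45 × 17.1) = 1.500 in.
M_n = T(d − a/2) = 75.2 × (14.5 − 0.75) = 1034.0 kip·in = 1034.0/12 = 86.17 kip·ft.

M_n ≈ 86.2 kip·ft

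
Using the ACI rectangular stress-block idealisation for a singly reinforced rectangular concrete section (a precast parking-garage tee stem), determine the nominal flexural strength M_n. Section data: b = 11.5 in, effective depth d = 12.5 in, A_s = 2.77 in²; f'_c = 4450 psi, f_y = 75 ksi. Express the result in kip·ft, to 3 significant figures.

M_n ≈ 175 kip·ft

T = A_s f_y = 2.77 × 75 = 207.75 kips.
a = T/(0.85 f'_c b) = 207.75/(0.85 × 4.45 × 11.5) = 4.776 in.
M_n = T(d − a/2) = 207.75 × (12.5 − 2.388) = 2100.8 kip·in = 2100.8/12 = 175.07 kip·ft.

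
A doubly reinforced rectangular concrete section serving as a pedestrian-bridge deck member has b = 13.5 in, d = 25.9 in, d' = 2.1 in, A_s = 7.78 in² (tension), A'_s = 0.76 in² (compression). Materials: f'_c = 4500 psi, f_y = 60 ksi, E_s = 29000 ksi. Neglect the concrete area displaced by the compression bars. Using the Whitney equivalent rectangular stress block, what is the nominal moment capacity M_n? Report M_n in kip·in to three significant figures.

Assume both steels yield.
a = (A_s − A'_s) f_y/(0.85 f'_c b) = (7.78 − 0.76) × 60/(0.85 × 4.5 × 13.5) = 8.157 in.
c = a/β₁ = 8.157/0.825 = 9.887 in; ε'_s = 0.003(c − d')/c = 0.0024 ≥ ε_y = 0.0021, so the compression steel yields.
M_n = (A_s − A'_s) f_y (d − a/2) + A'_s f_y (d − d') = 421.2 × (25.9 − 4.0785) + 45.6 × (25.9 − 2.1) = 9191.2 + 1085.3 = 10276.5 kip·in.

M_n ≈ 10300 kip·in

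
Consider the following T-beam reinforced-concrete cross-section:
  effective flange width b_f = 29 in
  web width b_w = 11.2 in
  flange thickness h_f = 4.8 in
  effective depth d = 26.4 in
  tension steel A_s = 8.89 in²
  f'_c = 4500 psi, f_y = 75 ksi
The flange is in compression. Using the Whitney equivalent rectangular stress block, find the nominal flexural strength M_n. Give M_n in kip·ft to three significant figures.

Tension: T = A_s f_y = 8.89 × 75 = 666.75 kips.
Try a within the flange: a = T/(0.85 f'_c b_f) = 666.75/(0.85 × 4.5 × 29) = 6.011 in.
a = 6.011 > h_f = 4.8 in: the block extends into the web. Split into flange-overhang and web parts.
C_f = 0.85 f'_c (b_f − b_w) h_f = 0.85 × 4.5 × (29 − 11.2) × 4.8 = 326.8 kips.
Remaining web compression depth: a_w = (T − C_f)/(0.85 f'_c b_w) = (666.75 − 326.8)/(0.85 × 4.5 × 11.2) = 7.935 in.
M_n = C_f(d − h_f/2) + (T − C_f)(d − a_w/2) = 326.8 × (26.4 − 2.4) + 339.95 × (26.4 − 3.9675) = 7843.2 + 7625.9 = 15469.1 kip·in.
M_n = 15469.1/12 = 1289.09 kip·ft.

M_n ≈ 1290 kip·ft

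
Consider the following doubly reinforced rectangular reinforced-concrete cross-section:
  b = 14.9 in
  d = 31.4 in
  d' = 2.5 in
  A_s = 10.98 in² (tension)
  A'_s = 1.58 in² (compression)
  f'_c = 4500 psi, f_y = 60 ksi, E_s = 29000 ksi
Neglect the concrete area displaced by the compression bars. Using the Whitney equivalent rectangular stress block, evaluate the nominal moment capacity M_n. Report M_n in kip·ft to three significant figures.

Assume both steels yield.
a = (A_s − A'_s) f_y/(0.85 f'_c b) = (10.98 − 1.58) × 60/(0.85 × 4.5 × 14.9) = 9.896 in.
c = a/β₁ = 9.896/0.825 = 11.995 in; ε'_s = 0.003(c − d')/c = 0.0024 ≥ ε_y = 0.0021, so the compression steel yields.
M_n = (A_s − A'_s) f_y (d − a/2) + A'_s f_y (d − d') = 564 × (31.4 − 4.948) + 94.8 × (31.4 − 2.5) = 14918.9 + 2739.7 = 17658.6 kip·in = 17658.6/12 = 1471.55 kip·ft.

M_n ≈ 1470 kip·ft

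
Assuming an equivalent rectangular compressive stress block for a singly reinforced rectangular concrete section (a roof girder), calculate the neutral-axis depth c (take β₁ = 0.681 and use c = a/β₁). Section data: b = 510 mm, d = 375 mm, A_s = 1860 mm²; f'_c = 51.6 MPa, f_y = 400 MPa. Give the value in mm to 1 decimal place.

T = A_s f_y = 1860 × 400 = 744000 N = 744 kN.
Setting C = 0.85 f'_c a b equal to T: a = 744000/(0.85 × 51.6 × 510) = 33.261 mm.
With β₁ = 0.681, c = a/β₁ = 33.261/0.681 = 48.8 mm.

c ≈ 48.8 mm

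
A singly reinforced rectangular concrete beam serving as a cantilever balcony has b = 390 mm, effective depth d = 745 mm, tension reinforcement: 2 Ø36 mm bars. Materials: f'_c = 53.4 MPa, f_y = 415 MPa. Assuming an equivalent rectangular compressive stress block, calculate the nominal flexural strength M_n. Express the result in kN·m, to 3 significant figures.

A_s = 2 × 1018 = 2036 mm².
T = A_s f_y = 2036 × 415 = 844940 N = 844.94 kN.
From C = T: a = T/(0.85 f'_c b) = 844940/(0.85 × 53.4 × 390) = 47.73 mm.
M_n = T(d − a/2) = 844.94 kN × (745 − 23.865) mm = 609.32 kN·m.

M_n ≈ 609 kN·m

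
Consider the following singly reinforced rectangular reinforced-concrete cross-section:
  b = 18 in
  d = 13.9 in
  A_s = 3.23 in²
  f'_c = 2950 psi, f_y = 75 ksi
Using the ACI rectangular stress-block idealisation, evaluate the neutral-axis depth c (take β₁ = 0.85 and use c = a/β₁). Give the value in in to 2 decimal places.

T = A_s f_y = 3.23 × 75 = 242.25 kips.
a = T/(0.85 f'_c b) = 242.25/(0.85 × 2.95 × 18) = 5.3672 in.
With β₁ = 0.85, c = a/β₁ = 5.3672/0.85 = 6.31 in.

c ≈ 6.31 in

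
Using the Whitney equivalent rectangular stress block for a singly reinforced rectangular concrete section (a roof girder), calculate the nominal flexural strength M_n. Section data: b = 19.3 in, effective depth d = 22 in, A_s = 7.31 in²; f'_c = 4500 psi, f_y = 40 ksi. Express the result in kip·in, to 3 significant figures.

T = A_s f_y = 7.31 × 40 = 292.4 kips.
a = T/(0.85 f'_c b) = 292.4/(0.85 × 4.5 × 19.3) = 3.961 in.
M_n = T(d − a/2) = 292.4 × (22 − 1.9805) = 5853.7 kip·in.

M_n ≈ 5850 kip·in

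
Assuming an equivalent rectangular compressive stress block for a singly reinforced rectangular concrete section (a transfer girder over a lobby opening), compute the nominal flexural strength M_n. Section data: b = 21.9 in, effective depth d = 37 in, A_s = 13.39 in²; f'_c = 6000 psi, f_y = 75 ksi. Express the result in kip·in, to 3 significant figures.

M_n ≈ 32600 kip·in

T = A_s f_y = 13.39 × 75 = 1004.25 kips.
a = T/(0.85 f'_c b) = 1004.25/(0.85 × 6 × 21.9) = 8.991 in.
M_n = T(d − a/2) = 1004.25 × (37 − 4.4955) = 32642.6 kip·in.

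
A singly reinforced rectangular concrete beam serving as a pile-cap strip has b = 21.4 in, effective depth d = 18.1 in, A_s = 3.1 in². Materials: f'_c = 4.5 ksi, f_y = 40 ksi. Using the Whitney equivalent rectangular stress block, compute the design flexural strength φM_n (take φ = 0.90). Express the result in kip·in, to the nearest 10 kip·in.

T = A_s f_y = 3.1 × 40 = 124 kips.
a = T/(0.85 f'_c b) = 124/(0.85 × 4.5 × 21.4) = 1.515 in.
M_n = T(d − a/2) = 124 × (18.1 − 0.7575) = 2150.5 kip·in.
φM_n = 0.90 × 2150.5 = 1935.5 kip·in.

φM_n ≈ 1940 kip·in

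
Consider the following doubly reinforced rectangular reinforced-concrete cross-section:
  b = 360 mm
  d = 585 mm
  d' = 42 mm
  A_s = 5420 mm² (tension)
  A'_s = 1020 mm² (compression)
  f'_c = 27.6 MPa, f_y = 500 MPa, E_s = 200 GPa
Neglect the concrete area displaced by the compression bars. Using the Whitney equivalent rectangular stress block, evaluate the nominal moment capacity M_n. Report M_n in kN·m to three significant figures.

Assume both tension and compression steel yield.
Net tension couple steel: A_s − A'_s = 4400 mm².
a = (A_s − A'_s) f_y / (0.85 f'_c b) = 2200000/(0.85 × 27.6 × 360) = 260.49 mm.
c = a/β₁ = 260.49/0.85 = 306.46 mm; ε'_s = 0.003(c − d')/c = 0.0026 ≥ f_y/E_s = 0.0025, so compression steel does yield.
M_n = (A_s − A'_s) f_y (d − a/2) + A'_s f_y (d − d') = [2200000 × (585 − 130.245) + 510000 × (585 − 42)] × 10⁻⁶ = 1000.46 + 276.93 = 1277.39 kN·m.

M_n ≈ 1280 kN·m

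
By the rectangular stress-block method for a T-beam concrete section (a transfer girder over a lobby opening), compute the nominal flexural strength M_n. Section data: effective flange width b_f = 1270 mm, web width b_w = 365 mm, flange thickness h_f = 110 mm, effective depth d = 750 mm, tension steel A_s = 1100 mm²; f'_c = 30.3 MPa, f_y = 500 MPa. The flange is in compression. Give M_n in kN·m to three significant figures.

M_n ≈ 408 kN·m

Tension: T = A_s f_y = 1100 × 500 = 550000 N.
Try a within the flange: a = T/(0.85 f'_c b_f) = 550000/(0.85 × 30.3 × 1270) = 16.82 mm.
Since a = 16.82 ≤ h_f = 110 mm, the stress block lies entirely in the flange; analyse as a rectangular beam of width b_f.
M_n = T(d − a/2) = 550000 × (750 − 8.41) = 407.87 × 10⁶ N·mm.
M_n = 407.87 kN·m.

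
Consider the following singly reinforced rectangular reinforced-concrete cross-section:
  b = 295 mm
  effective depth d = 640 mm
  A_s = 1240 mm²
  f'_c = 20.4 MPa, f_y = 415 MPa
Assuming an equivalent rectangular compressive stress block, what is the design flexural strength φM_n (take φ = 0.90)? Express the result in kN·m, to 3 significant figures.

T = A_s f_y = 1240 × 415 = 514600 N = 514.6 kN.
From C = T: a = T/(0.85 f'_c b) = 514600/(0.85 × 20.4 × 295) = 100.60 mm.
M_n = T(d − a/2) = 514.6 kN × (640 − 50.3) mm = 303.46 kN·m.
φM_n = 0.90 × 303.46 = 273.11 kN·m.

φM_n ≈ 273 kN·m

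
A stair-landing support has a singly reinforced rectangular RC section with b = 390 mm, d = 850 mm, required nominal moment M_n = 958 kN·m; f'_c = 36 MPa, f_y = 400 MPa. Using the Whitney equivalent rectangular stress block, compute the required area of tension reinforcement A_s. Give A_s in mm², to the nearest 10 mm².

A_s ≈ 2990 mm²

With M_n = 0.85 f'_c a b (d − a/2), solve the quadratic for a:
a = d − √(d² − 2M_n/(0.85 f'_c b)) = 850 − √(850² − 2 × 958×10⁶/(0.85 × 36 × 390)) = 100.37 mm.
A_s = 0.85 f'_c a b / f_y = 0.85 × 36 × 100.37 × 390 / 400 = 2994.5 mm².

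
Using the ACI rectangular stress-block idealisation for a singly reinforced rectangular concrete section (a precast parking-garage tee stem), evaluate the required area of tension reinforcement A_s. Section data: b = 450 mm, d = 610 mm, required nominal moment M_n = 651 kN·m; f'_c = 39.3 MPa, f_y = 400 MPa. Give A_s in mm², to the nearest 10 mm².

A_s ≈ 2840 mm²

With M_n = 0.85 f'_c a b (d − a/2), solve the quadratic for a:
a = d − √(d² − 2M_n/(0.85 f'_c b)) = 610 − √(610² − 2 × 651×10⁶/(0.85 × 39.3 × 450)) = 75.69 mm.
A_s = 0.85 f'_c a b / f_y = 0.85 × 39.3 × 75.69 × 450 / 400 = 2844.5 mm².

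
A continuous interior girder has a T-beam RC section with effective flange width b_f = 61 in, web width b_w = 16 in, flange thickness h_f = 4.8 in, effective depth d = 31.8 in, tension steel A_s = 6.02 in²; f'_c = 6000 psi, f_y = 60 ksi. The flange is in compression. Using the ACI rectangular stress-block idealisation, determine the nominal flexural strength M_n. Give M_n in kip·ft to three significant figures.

M_n ≈ 940 kip·ft

Tension: T = A_s f_y = 6.02 × 60 = 361.2 kips.
Try a within the flange: a = T/(0.85 f'_c b_f) = 361.2/(0.85 × 6 × 61) = 1.161 in.
Since a = 1.161 ≤ h_f = 4.8 in, the stress block lies entirely in the flange; analyse as a rectangular beam of width b_f.
M_n = T(d − a/2) = 361.2 × (31.8 − 0.5805) = 11276.5 kip·in.
M_n = 11276.5/12 = 939.71 kip·ft.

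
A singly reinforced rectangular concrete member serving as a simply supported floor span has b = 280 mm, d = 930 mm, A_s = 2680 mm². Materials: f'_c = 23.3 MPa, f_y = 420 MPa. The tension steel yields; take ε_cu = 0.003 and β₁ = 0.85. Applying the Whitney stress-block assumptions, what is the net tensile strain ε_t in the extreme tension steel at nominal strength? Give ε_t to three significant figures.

ε_t ≈ 0.00868

a = A_s f_y/(0.85 f'_c b) = 202.98 mm.
β₁ = 0.85, so c = a/β₁ = 202.98/0.85 = 238.80 mm.
From the linear strain diagram with ε_cu = 0.003: ε_t = 0.003 (d − c)/c = 0.003 × (930 − 238.80)/238.80 = 0.00868.
Since ε_t ≥ 0.005, the section is tension-controlled.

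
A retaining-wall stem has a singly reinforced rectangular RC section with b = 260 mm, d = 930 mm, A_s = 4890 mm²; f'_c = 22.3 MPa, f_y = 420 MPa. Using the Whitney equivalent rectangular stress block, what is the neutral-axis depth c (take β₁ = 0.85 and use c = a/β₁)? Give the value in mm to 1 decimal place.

T = A_s f_y = 4890 × 420 = 2053800 N = 2053.8 kN.
Setting C = 0.85 f'_c a b equal to T: a = 2053800/(0.85 × 22.3 × 260) = 416.736 mm.
With β₁ = 0.85, c = a/β₁ = 416.736/0.85 = 490.3 mm.

c ≈ 490.3 mm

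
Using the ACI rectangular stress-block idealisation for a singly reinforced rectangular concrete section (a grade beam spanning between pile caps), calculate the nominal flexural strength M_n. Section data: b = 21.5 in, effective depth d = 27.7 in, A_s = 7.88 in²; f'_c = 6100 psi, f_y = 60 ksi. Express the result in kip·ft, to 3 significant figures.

M_n ≈ 1010 kip·ft

T = A_s f_y = 7.88 × 60 = 472.8 kips.
a = T/(0.85 f'_c b) = 472.8/(0.85 × 6.1 × 21.5) = 4.241 in.
M_n = T(d − a/2) = 472.8 × (27.7 − 2.1205) = 12094.0 kip·in = 12094.0/12 = 1007.83 kip·ft.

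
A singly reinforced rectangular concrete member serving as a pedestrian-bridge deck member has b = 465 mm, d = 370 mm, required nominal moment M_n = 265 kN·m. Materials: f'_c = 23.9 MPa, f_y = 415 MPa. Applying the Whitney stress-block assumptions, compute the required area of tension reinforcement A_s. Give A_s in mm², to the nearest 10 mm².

With M_n = 0.85 f'_c a b (d − a/2), solve the quadratic for a:
a = d − √(d² − 2M_n/(0.85 f'_c b)) = 370 − √(370² − 2 × 265×10⁶/(0.85 × 23.9 × 465)) = 85.76 mm.
A_s = 0.85 f'_c a b / f_y = 0.85 × 23.9 × 85.76 × 465 / 415 = 1952.1 mm².

A_s ≈ 1950 mm²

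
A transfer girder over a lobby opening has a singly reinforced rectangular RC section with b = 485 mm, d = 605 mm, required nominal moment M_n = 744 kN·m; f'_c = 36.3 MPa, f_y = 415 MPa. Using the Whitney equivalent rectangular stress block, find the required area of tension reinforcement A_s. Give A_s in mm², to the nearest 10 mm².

With M_n = 0.85 f'_c a b (d − a/2), solve the quadratic for a:
a = d − √(d² − 2M_n/(0.85 f'_c b)) = 605 − √(605² − 2 × 744×10⁶/(0.85 × 36.3 × 485)) = 88.68 mm.
A_s = 0.85 f'_c a b / f_y = 0.85 × 36.3 × 88.68 × 485 / 415 = 3197.8 mm².

A_s ≈ 3200 mm²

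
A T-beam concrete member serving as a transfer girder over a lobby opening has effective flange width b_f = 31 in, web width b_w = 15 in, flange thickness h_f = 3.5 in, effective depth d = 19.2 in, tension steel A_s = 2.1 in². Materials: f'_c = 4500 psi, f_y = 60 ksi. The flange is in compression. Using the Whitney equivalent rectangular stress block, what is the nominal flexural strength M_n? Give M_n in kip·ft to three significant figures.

M_n ≈ 196 kip·ft

Tension: T = A_s f_y = 2.1 × 60 = 126 kips.
Try a within the flange: a = T/(0.85 f'_c b_f) = 126/(0.85 × 4.5 × 31) = 1.063 in.
Since a = 1.063 ≤ h_f = 3.5 in, the stress block lies entirely in the flange; analyse as a rectangular beam of width b_f.
M_n = T(d − a/2) = 126 × (19.2 − 0.5315) = 2352.2 kip·in.
M_n = 2352.2/12 = 196.02 kip·ft.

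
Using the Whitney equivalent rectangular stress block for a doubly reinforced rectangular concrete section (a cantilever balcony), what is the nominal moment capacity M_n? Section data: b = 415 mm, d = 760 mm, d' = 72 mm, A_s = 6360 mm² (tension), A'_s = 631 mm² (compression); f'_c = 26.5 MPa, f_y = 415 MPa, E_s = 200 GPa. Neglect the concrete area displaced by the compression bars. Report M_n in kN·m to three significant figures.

M_n ≈ 1680 kN·m

Assume both tension and compression steel yield.
Net tension couple steel: A_s − A'_s = 5729 mm².
a = (A_s − A'_s) f_y / (0.85 f'_c b) = 2377535/(0.85 × 26.5 × 415) = 254.34 mm.
c = a/β₁ = 254.34/0.85 = 299.22 mm; ε'_s = 0.003(c − d')/c = 0.0023 ≥ f_y/E_s = 0.0021, so compression steel does yield.
M_n = (A_s − A'_s) f_y (d − a/2) + A'_s f_y (d − d') = [2377535 × (760 − 127.17) + 261865 × (760 − 72)] × 10⁻⁶ = 1504.58 + 180.16 = 1684.74 kN·m.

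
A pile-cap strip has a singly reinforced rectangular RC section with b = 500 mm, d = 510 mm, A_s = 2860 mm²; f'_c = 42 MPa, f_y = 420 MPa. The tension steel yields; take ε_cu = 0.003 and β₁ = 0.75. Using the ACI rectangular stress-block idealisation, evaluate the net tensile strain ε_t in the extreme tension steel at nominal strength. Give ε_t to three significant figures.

ε_t ≈ 0.0141

a = A_s f_y/(0.85 f'_c b) = 67.29 mm.
β₁ = 0.75, so c = a/β₁ = 67.29/0.75 = 89.72 mm.
From the linear strain diagram with ε_cu = 0.003: ε_t = 0.003 (d − c)/c = 0.003 × (510 − 89.72)/89.72 = 0.0141.
Since ε_t ≥ 0.005, the section is tension-controlled.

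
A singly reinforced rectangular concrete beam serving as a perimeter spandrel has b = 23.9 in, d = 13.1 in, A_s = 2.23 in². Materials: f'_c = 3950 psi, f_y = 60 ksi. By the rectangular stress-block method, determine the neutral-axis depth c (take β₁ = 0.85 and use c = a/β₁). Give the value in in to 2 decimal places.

c ≈ 1.96 in

T = A_s f_y = 2.23 × 60 = 133.8 kips.
a = T/(0.85 f'_c b) = 133.8/(0.85 × 3.95 × 23.9) = 1.6674 in.
With β₁ = 0.85, c = a/β₁ = 1.6674/0.85 = 1.96 in.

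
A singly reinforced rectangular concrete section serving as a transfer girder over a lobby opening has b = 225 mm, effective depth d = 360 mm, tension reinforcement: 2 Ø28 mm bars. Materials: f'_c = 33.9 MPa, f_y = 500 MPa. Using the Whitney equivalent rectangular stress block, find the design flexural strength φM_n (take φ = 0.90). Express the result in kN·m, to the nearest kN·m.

A_s = 2 × 616 = 1232 mm².
T = A_s f_y = 1232 × 500 = 616000 N = 616 kN.
From C = T: a = T/(0.85 f'_c b) = 616000/(0.85 × 33.9 × 225) = 95.01 mm.
M_n = T(d − a/2) = 616 kN × (360 − 47.505) mm = 192.50 kN·m.
φM_n = 0.90 × 192.50 = 173.25 kN·m.

φM_n ≈ 173 kN·m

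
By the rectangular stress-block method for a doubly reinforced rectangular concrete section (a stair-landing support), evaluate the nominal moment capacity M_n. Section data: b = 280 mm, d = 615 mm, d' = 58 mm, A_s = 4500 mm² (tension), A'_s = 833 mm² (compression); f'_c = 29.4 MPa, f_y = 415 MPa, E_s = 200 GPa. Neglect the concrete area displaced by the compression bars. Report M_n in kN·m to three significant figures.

M_n ≈ 963 kN·m

Assume both tension and compression steel yield.
Net tension couple steel: A_s − A'_s = 3667 mm².
a = (A_s − A'_s) f_y / (0.85 f'_c b) = 1521805/(0.85 × 29.4 × 280) = 217.49 mm.
c = a/β₁ = 217.49/0.84 = 258.92 mm; ε'_s = 0.003(c − d')/c = 0.0023 ≥ f_y/E_s = 0.0021, so compression steel does yield.
M_n = (A_s − A'_s) f_y (d − a/2) + A'_s f_y (d − d') = [1521805 × (615 − 108.745) + 345695 × (615 − 58)] × 10⁻⁶ = 770.42 + 192.55 = 962.97 kN·m.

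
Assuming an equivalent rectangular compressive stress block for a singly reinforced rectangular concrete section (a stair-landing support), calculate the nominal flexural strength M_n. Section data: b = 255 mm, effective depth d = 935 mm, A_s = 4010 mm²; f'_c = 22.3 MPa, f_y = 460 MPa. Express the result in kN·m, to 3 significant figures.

T = A_s f_y = 4010 × 460 = 1844600 N = 1844.6 kN.
From C = T: a = T/(0.85 f'_c b) = 1844600/(0.85 × 22.3 × 255) = 381.63 mm.
M_n = T(d − a/2) = 1844.6 kN × (935 − 190.815) mm = 1372.72 kN·m.

M_n ≈ 1370 kN·m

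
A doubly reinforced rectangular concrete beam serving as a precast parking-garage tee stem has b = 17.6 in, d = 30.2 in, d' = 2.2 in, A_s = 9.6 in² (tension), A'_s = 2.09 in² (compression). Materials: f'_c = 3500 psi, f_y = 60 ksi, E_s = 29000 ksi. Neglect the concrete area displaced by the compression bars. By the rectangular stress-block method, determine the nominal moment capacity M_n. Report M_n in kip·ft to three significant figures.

Assume both steels yield.
a = (A_s − A'_s) f_y/(0.85 f'_c b) = (9.6 − 2.09) × 60/(0.85 × 3.5 × 17.6) = 8.606 in.
c = a/β₁ = 8.606/0.85 = 10.125 in; ε'_s = 0.003(c − d')/c = 0.0023 ≥ ε_y = 0.0021, so the compression steel yields.
M_n = (A_s − A'_s) f_y (d − a/2) + A'_s f_y (d − d') = 450.6 × (30.2 − 4.303) + 125.4 × (30.2 − 2.2) = 11669.2 + 3511.2 = 15180.4 kip·in = 15180.4/12 = 1265.03 kip·ft.

M_n ≈ 1270 kip·ft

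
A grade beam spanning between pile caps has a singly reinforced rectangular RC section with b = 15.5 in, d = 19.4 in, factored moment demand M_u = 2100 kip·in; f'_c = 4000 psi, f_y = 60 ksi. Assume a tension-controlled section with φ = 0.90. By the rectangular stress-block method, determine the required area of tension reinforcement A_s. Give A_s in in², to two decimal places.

M_n = M_u/φ = 2100/0.90 = 2333.33 kip·in.
From M_n = 0.85 f'_c a b (d − a/2):
a = d − √(d² − 2M_n/(0.85 f'_c b)) = 19.4 − √(19.4² − 2 × 2333.33/(0.85 × 4 × 15.5)) = 2.435 in.
A_s = 0.85 f'_c a b / f_y = 0.85 × 4 × 2.435 × 15.5 / 60 = 2.139 in².

A_s ≈ 2.14 in²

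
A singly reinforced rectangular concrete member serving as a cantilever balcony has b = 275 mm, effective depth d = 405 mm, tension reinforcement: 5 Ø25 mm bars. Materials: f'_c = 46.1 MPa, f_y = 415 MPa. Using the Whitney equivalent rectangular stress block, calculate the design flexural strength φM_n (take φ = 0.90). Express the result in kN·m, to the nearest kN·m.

A_s = 5 × 491 = 2455 mm².
T = A_s f_y = 2455 × 415 = 1018825 N = 1018.825 kN.
From C = T: a = T/(0.85 f'_c b) = 1018825/(0.85 × 46.1 × 275) = 94.55 mm.
M_n = T(d − a/2) = 1018.825 kN × (405 − 47.275) mm = 364.46 kN·m.
φM_n = 0.90 × 364.46 = 328.01 kN·m.

φM_n ≈ 328 kN·m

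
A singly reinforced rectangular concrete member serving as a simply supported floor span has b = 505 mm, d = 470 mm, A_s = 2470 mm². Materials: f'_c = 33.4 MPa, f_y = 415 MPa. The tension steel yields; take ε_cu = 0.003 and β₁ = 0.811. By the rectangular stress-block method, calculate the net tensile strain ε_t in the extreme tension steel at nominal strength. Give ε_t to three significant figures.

ε_t ≈ 0.0130

a = A_s f_y/(0.85 f'_c b) = 71.50 mm.
β₁ = 0.811, so c = a/β₁ = 71.50/0.811 = 88.16 mm.
From the linear strain diagram with ε_cu = 0.003: ε_t = 0.003 (d − c)/c = 0.003 × (470 − 88.16)/88.16 = 0.0130.
Since ε_t ≥ 0.005, the section is tension-controlled.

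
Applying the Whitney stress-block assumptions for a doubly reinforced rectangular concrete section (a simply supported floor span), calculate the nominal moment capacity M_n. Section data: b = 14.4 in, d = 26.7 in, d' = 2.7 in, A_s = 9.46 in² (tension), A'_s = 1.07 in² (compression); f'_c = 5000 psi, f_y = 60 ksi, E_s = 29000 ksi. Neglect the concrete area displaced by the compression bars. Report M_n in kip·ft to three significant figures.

Assume both steels yield.
a = (A_s − A'_s) f_y/(0.85 f'_c b) = (9.46 − 1.07) × 60/(0.85 × 5 × 14.4) = 8.225 in.
c = a/β₁ = 8.225/0.8 = 10.281 in; ε'_s = 0.003(c − d')/c = 0.0022 ≥ ε_y = 0.0021, so the compression steel yields.
M_n = (A_s − A'_s) f_y (d − a/2) + A'_s f_y (d − d') = 503.4 × (26.7 − 4.1125) + 64.2 × (26.7 − 2.7) = 11370.5 + 1540.8 = 12911.3 kip·in = 12911.3/12 = 1075.94 kip·ft.

M_n ≈ 1080 kip·ft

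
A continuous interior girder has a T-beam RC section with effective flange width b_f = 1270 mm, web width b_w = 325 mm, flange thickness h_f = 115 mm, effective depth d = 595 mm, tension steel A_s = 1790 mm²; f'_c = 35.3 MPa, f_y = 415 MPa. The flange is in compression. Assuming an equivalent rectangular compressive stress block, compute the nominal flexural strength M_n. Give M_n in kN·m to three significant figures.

Tension: T = A_s f_y = 1790 × 415 = 742850 N.
Try a within the flange: a = T/(0.85 f'_c b_f) = 742850/(0.85 × 35.3 × 1270) = 19.49 mm.
Since a = 19.49 ≤ h_f = 115 mm, the stress block lies entirely in the flange; analyse as a rectangular beam of width b_f.
M_n = T(d − a/2) = 742850 × (595 − 9.745) = 434.76 × 10⁶ N·mm.
M_n = 434.76 kN·m.

M_n ≈ 435 kN·m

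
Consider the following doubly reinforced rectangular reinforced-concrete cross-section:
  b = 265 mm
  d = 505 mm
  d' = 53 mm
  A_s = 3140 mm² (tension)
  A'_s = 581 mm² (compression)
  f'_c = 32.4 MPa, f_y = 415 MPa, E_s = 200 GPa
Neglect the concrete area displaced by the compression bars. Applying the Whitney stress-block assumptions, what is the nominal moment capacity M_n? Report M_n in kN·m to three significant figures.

M_n ≈ 568 kN·m

Assume both tension and compression steel yield.
Net tension couple steel: A_s − A'_s = 2559 mm².
a = (A_s − A'_s) f_y / (0.85 f'_c b) = 1061985/(0.85 × 32.4 × 265) = 145.52 mm.
c = a/β₁ = 145.52/0.819 = 177.68 mm; ε'_s = 0.003(c − d')/c = 0.0021 ≥ f_y/E_s = 0.0021, so compression steel does yield.
M_n = (A_s − A'_s) f_y (d − a/2) + A'_s f_y (d − d') = [1061985 × (505 − 72.76) + 241115 × (505 − 53)] × 10⁻⁶ = 459.03 + 108.98 = 568.01 kN·m.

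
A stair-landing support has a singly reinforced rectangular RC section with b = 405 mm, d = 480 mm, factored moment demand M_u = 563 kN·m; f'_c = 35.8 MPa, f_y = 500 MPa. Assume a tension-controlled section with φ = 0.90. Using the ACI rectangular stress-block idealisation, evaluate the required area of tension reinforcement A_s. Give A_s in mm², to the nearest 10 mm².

M_n = M_u/φ = 563/0.90 = 625.556 kN·m.
With M_n = 0.85 f'_c a b (d − a/2), solve the quadratic for a:
a = d − √(d² − 2M_n/(0.85 f'_c b)) = 480 − √(480² − 2 × 625.556×10⁶/(0.85 × 35.8 × 405)) = 121.00 mm.
A_s = 0.85 f'_c a b / f_y = 0.85 × 35.8 × 121.00 × 405 / 500 = 2982.4 mm².

A_s ≈ 2980 mm²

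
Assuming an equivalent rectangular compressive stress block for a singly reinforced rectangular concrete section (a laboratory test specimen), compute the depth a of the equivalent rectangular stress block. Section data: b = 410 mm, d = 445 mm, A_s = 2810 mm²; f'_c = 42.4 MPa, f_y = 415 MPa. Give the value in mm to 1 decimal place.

T = A_s f_y = 2810 × 415 = 1166150 N = 1166.15 kN.
Setting C = 0.85 f'_c a b equal to T: a = 1166150/(0.85 × 42.4 × 410) = 78.9 mm.

a ≈ 78.9 mm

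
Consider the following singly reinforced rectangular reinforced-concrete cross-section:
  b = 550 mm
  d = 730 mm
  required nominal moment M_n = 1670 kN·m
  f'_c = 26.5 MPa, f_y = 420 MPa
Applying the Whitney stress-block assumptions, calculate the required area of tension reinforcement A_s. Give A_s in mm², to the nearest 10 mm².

A_s ≈ 6400 mm²

With M_n = 0.85 f'_c a b (d − a/2), solve the quadratic for a:
a = d − √(d² − 2M_n/(0.85 f'_c b)) = 730 − √(730² − 2 × 1670×10⁶/(0.85 × 26.5 × 550)) = 216.87 mm.
A_s = 0.85 f'_c a b / f_y = 0.85 × 26.5 × 216.87 × 550 / 420 = 6397.0 mm².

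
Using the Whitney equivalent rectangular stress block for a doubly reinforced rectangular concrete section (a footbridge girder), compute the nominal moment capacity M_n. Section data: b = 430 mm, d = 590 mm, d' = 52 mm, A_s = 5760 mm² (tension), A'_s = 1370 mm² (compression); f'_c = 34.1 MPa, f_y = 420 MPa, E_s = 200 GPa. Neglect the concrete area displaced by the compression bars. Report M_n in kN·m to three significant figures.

Assume both tension and compression steel yield.
Net tension couple steel: A_s − A'_s = 4390 mm².
a = (A_s − A'_s) f_y / (0.85 f'_c b) = 1843800/(0.85 × 34.1 × 430) = 147.94 mm.
c = a/β₁ = 147.94/0.806 = 183.55 mm; ε'_s = 0.003(c − d')/c = 0.0022 ≥ f_y/E_s = 0.0021, so compression steel does yield.
M_n = (A_s − A'_s) f_y (d − a/2) + A'_s f_y (d − d') = [1843800 × (590 − 73.97) + 575400 × (590 − 52)] × 10⁻⁶ = 951.46 + 309.57 = 1261.03 kN·m.

M_n ≈ 1260 kN·m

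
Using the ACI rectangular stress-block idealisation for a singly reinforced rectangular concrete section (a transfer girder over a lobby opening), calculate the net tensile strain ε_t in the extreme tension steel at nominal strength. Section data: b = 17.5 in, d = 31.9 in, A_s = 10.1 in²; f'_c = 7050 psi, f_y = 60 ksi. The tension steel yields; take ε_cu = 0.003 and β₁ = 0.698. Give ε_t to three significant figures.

a = A_s f_y/(0.85 f'_c b) = 5.779 in.
β₁ = 0.698, so c = a/β₁ = 5.779/0.698 = 8.279 in.
From the linear strain diagram with ε_cu = 0.003: ε_t = 0.003 (d − c)/c = 0.003 × (31.9 − 8.279)/8.279 = 0.00856.
Since ε_t ≥ 0.005, the section is tension-controlled.

ε_t ≈ 0.00856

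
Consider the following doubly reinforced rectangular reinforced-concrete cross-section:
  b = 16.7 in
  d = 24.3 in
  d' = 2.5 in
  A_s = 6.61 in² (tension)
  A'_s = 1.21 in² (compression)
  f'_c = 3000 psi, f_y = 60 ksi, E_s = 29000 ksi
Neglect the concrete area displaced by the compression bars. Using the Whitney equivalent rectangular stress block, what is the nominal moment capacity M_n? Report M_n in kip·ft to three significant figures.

Assume both steels yield.
a = (A_s − A'_s) f_y/(0.85 f'_c b) = (6.61 − 1.21) × 60/(0.85 × 3 × 16.7) = 7.608 in.
c = a/β₁ = 7.608/0.85 = 8.951 in; ε'_s = 0.003(c − d')/c = 0.0022 ≥ ε_y = 0.0021, so the compression steel yields.
M_n = (A_s − A'_s) f_y (d − a/2) + A'_s f_y (d − d') = 324 × (24.3 − 3.804) + 72.6 × (24.3 − 2.5) = 6640.7 + 1582.7 = 8223.4 kip·in = 8223.4/12 = 685.28 kip·ft.

M_n ≈ 685 kip·ft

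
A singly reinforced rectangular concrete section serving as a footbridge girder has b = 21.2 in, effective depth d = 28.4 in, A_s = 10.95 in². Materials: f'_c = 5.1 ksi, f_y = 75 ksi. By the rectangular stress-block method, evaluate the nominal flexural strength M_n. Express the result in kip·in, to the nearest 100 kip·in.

T = A_s f_y = 10.95 × 75 = 821.25 kips.
a = T/(0.85 f'_c b) = 821.25/(0.85 × 5.1 × 21.2) = 8.936 in.
M_n = T(d − a/2) = 821.25 × (28.4 − 4.468) = 19654.2 kip·in.

M_n ≈ 19700 kip·in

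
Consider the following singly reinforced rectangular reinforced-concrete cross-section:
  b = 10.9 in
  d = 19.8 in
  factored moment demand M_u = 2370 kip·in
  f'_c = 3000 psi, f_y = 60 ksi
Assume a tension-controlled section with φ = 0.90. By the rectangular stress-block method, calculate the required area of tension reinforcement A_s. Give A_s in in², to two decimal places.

M_n = M_u/φ = 2370/0.90 = 2633.33 kip·in.
From M_n = 0.85 f'_c a b (d − a/2):
a = d − √(d² − 2M_n/(0.85 f'_c b)) = 19.8 − √(19.8² − 2 × 2633.33/(0.85 × 3 × 10.9)) = 5.568 in.
A_s = 0.85 f'_c a b / f_y = 0.85 × 3 × 5.568 × 10.9 / 60 = 2.579 in².

A_s ≈ 2.58 in²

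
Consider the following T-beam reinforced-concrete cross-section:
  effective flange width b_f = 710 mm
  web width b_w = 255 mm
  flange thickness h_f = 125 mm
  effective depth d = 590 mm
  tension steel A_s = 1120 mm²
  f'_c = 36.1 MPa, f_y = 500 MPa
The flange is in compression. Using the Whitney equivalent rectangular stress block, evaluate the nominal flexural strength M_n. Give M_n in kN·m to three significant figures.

M_n ≈ 323 kN·m

Tension: T = A_s f_y = 1120 × 500 = 560000 N.
Try a within the flange: a = T/(0.85 f'_c b_f) = 560000/(0.85 × 36.1 × 710) = 25.70 mm.
Since a = 25.70 ≤ h_f = 125 mm, the stress block lies entirely in the flange; analyse as a rectangular beam of width b_f.
M_n = T(d − a/2) = 560000 × (590 − 12.85) = 323.20 × 10⁶ N·mm.
M_n = 323.20 kN·m.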